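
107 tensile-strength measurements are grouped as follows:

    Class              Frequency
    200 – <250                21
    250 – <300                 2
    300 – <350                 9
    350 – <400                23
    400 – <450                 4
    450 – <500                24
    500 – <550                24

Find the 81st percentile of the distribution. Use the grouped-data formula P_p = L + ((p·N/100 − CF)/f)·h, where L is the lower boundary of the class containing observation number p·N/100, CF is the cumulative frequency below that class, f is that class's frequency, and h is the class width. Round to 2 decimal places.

N = 107; target position k = 81/100 · 107 = 86.67.
Cumulative frequencies: 21, 23, 32, 55, 59, 83, 107.
Observation 86.67 falls in the class 500 – <550.
L = 500, CF = 83, f = 24, h = 50.
P81 = 500 + ((86.67 − 83)/24)·50 = 500 + 7.64583 = 507.646.

507.65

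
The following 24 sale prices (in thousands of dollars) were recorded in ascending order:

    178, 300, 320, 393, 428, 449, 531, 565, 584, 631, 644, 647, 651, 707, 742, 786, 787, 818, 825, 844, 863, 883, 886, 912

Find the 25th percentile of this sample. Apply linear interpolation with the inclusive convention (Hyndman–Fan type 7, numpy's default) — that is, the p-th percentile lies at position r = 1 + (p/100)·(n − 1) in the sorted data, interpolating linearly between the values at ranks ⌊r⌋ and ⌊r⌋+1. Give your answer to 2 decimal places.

n = 24.
r = 1 + (25/100)·(24 − 1) = 1 + 5.75 = 6.75.
Rank 6 is 449 and rank 7 is 531.
Interpolate: 449 + 0.75·(531 − 449) = 449 + 0.75·82 = 510.5.

510.50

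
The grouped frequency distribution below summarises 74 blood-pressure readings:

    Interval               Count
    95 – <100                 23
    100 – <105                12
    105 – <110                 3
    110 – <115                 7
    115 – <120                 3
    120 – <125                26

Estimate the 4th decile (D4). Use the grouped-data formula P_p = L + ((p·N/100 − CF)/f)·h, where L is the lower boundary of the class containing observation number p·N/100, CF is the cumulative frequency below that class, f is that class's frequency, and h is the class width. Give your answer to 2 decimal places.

102.75

N = 74; target position k = 40/100 · 74 = 29.6.
Cumulative frequencies: 23, 35, 38, 45, 48, 74.
Observation 29.6 falls in the class 100 – <105.
L = 100, CF = 23, f = 12, h = 5.
P40 = 100 + ((29.6 − 23)/12)·5 = 100 + 2.75 = 102.75.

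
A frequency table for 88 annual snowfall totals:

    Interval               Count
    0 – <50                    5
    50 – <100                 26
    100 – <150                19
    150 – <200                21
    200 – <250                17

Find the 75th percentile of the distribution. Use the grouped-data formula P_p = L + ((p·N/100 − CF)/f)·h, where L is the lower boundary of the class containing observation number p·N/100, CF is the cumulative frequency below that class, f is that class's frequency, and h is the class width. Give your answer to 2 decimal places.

N = 88; target position k = 75/100 · 88 = 66.
Cumulative frequencies: 5, 31, 50, 71, 88.
Observation 66 falls in the class 150 – <200.
L = 150, CF = 50, f = 21, h = 50.
P75 = 150 + ((66 − 50)/21)·50 = 150 + 38.0952 = 188.095.

188.10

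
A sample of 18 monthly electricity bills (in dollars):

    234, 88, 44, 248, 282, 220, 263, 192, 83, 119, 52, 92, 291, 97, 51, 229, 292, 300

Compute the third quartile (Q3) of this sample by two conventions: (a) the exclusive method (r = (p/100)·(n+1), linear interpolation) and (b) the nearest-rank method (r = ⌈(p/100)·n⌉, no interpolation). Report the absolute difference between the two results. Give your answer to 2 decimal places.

Sorted: 44, 51, 52, 83, 88, 92, 97, 119, 192, 220, 229, 234, 248, 263, 282, 291, 292, 300.
n = 18.
(a) r = 14.25; between ranks 14 (263) and 15 (282): 267.75.
(b) the nearest-rank method: rank 14 → 263.
|267.75 − 263| = 4.75.

4.75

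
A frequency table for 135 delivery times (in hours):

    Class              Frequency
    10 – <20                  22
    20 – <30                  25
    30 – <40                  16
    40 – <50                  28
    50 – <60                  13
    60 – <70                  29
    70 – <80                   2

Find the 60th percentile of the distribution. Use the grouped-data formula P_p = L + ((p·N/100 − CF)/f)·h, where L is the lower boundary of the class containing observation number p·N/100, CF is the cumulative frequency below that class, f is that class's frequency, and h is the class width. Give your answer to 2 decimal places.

46.43

N = 135; target position k = 60/100 · 135 = 81.
Cumulative frequencies: 22, 47, 63, 91, 104, 133, 135.
Observation 81 falls in the class 40 – <50.
L = 40, CF = 63, f = 28, h = 10.
P60 = 40 + ((81 − 63)/28)·10 = 40 + 6.42857 = 46.4286.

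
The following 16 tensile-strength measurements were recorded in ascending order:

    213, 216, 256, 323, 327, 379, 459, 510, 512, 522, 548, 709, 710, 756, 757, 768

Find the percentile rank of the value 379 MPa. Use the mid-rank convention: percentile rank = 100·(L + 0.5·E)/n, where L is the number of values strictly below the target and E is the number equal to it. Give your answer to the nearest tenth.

34.4

Count below 379: L = 5; count equal: E = 1; n = 16.
Percentile rank = 100·(5 + 0.5·1)/16 = 100·5.5/16 = 34.38.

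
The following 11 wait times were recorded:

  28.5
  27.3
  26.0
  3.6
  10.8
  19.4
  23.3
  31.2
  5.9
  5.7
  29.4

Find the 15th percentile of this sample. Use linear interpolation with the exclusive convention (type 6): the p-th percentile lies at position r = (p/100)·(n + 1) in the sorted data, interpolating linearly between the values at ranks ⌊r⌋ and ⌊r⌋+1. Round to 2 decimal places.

Sorted: 3.6, 5.7, 5.9, 10.8, 19.4, 23.3, 26.0, 27.3, 28.5, 29.4, 31.2.
n = 11.
r = (15/100)·(11 + 1) = 1.8.
Rank 1 is 3.6 and rank 2 is 5.7.
Interpolate: 3.6 + 0.8·(5.7 − 3.6) = 3.6 + 0.8·2.1 = 5.28.

5.28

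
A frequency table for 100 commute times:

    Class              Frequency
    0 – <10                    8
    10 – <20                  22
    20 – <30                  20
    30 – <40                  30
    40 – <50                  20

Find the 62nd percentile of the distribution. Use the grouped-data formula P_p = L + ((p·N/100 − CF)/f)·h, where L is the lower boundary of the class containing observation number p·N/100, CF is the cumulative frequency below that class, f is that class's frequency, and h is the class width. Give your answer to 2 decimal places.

34.00

N = 100; target position k = 62/100 · 100 = 62.
Cumulative frequencies: 8, 30, 50, 80, 100.
Observation 62 falls in the class 30 – <40.
L = 30, CF = 50, f = 30, h = 10.
P62 = 30 + ((62 − 50)/30)·10 = 30 + 4 = 34.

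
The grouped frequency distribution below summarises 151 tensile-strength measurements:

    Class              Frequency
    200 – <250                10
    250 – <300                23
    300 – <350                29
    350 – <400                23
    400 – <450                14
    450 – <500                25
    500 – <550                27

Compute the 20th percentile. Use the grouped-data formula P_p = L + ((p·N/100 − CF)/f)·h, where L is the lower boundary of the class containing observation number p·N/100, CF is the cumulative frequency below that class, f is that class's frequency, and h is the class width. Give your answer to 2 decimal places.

N = 151; target position k = 20/100 · 151 = 30.2.
Cumulative frequencies: 10, 33, 62, 85, 99, 124, 151.
Observation 30.2 falls in the class 250 – <300.
L = 250, CF = 10, f = 23, h = 50.
P20 = 250 + ((30.2 − 10)/23)·50 = 250 + 43.913 = 293.913.

293.91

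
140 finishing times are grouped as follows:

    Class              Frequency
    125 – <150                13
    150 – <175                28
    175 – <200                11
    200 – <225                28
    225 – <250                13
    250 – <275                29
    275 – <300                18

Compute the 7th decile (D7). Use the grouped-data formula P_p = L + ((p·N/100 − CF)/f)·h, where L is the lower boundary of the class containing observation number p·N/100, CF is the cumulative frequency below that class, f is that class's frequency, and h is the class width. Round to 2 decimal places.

N = 140; target position k = 70/100 · 140 = 98.
Cumulative frequencies: 13, 41, 52, 80, 93, 122, 140.
Observation 98 falls in the class 250 – <275.
L = 250, CF = 93, f = 29, h = 25.
P70 = 250 + ((98 − 93)/29)·25 = 250 + 4.31034 = 254.31.

254.31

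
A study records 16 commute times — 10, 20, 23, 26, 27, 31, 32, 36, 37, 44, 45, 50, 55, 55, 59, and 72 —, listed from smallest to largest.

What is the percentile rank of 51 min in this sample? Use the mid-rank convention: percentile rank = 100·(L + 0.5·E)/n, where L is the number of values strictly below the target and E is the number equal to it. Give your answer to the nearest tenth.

75.0

Count below 51: L = 12; count equal: E = 0; n = 16.
Percentile rank = 100·(12 + 0.5·0)/16 = 100·12/16 = 75.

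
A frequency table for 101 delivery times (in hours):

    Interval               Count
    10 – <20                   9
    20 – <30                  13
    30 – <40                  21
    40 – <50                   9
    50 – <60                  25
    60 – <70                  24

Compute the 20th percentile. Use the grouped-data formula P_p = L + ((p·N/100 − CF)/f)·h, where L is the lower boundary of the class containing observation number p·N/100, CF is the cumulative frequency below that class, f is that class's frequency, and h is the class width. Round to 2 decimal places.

28.62

N = 101; target position k = 20/100 · 101 = 20.2.
Cumulative frequencies: 9, 22, 43, 52, 77, 101.
Observation 20.2 falls in the class 20 – <30.
L = 20, CF = 9, f = 13, h = 10.
P20 = 20 + ((20.2 − 9)/13)·10 = 20 + 8.61538 = 28.6154.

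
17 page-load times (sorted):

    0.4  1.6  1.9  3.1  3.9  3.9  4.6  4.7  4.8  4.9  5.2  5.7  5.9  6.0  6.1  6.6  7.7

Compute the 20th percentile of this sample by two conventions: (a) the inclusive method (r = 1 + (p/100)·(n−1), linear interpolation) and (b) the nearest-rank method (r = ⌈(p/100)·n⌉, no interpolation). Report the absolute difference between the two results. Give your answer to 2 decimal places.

0.16

n = 17.
(a) r = 4.2; between ranks 4 (3.1) and 5 (3.9): 3.26.
(b) the nearest-rank method: rank 4 → 3.1.
|3.26 − 3.1| = 0.16.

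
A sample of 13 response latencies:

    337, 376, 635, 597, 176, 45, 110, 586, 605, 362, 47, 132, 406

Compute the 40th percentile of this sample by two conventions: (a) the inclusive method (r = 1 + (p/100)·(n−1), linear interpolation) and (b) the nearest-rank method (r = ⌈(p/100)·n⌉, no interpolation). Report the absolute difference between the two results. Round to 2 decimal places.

Sorted: 45, 47, 110, 132, 176, 337, 362, 376, 406, 586, 597, 605, 635.
n = 13.
(a) r = 5.8; between ranks 5 (176) and 6 (337): 304.8.
(b) the nearest-rank method: rank 6 → 337.
|304.8 − 337| = 32.2.

32.20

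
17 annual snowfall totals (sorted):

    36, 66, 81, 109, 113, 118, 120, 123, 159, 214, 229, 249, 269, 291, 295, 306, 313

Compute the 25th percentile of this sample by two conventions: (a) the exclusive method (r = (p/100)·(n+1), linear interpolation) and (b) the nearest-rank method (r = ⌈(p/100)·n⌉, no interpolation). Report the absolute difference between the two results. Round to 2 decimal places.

2.00

n = 17.
(a) r = 4.5; between ranks 4 (109) and 5 (113): 111.
(b) the nearest-rank method: rank 5 → 113.
|111 − 113| = 2.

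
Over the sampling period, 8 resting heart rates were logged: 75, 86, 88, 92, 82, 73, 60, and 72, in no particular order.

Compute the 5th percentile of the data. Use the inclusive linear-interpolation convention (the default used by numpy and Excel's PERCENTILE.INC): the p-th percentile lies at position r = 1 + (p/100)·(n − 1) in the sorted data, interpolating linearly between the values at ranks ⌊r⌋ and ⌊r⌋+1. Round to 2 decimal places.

Sorted: 60, 72, 73, 75, 82, 86, 88, 92.
n = 8.
r = 1 + (5/100)·(8 − 1) = 1 + 0.35 = 1.35.
Rank 1 is 60 and rank 2 is 72.
Interpolate: 60 + 0.35·(72 − 60) = 60 + 0.35·12 = 64.2.

64.20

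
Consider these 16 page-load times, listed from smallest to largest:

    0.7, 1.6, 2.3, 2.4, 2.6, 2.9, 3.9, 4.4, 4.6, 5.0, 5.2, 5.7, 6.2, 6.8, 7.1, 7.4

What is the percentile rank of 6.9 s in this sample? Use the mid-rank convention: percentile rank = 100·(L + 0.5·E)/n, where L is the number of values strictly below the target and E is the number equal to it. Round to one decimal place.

87.5

Count below 6.9: L = 14; count equal: E = 0; n = 16.
Percentile rank = 100·(14 + 0.5·0)/16 = 100·14/16 = 87.5.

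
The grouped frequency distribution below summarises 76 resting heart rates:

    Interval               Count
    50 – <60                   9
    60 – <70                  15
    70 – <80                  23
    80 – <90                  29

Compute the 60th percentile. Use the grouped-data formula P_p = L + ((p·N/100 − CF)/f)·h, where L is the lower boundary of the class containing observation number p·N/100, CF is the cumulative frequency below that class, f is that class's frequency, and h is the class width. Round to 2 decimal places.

79.39

N = 76; target position k = 60/100 · 76 = 45.6.
Cumulative frequencies: 9, 24, 47, 76.
Observation 45.6 falls in the class 70 – <80.
L = 70, CF = 24, f = 23, h = 10.
P60 = 70 + ((45.6 − 24)/23)·10 = 70 + 9.3913 = 79.3913.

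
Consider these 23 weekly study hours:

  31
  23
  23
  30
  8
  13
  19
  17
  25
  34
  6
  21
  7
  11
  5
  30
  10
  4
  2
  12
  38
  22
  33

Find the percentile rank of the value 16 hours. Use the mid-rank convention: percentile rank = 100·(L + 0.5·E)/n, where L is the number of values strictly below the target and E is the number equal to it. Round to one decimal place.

Sorted: 2, 4, 5, 6, 7, 8, 10, 11, 12, 13, 17, 19, 21, 22, 23, 23, 25, 30, 30, 31, 33, 34, 38.
Count below 16: L = 10; count equal: E = 0; n = 23.
Percentile rank = 100·(10 + 0.5·0)/23 = 100·10/23 = 43.48.

43.5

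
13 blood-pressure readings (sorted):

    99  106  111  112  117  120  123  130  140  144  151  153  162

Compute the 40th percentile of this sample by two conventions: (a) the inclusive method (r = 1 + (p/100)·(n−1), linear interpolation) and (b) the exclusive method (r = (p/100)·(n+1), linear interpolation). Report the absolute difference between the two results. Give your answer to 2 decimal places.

n = 13.
(a) r = 5.8; between ranks 5 (117) and 6 (120): 119.4.
(b) r = 5.6; between ranks 5 (117) and 6 (120): 118.8.
|119.4 − 118.8| = 0.6.

0.60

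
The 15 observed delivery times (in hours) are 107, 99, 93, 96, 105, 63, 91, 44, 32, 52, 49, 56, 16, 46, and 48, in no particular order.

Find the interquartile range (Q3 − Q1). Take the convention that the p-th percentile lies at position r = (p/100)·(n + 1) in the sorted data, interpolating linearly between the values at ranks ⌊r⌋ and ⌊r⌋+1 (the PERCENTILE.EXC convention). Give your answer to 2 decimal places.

Sorted: 16, 32, 44, 46, 48, 49, 52, 56, 63, 91, 93, 96, 99, 105, 107.
n = 15.
P25: r = 4 (integer) → 46.
P75: r = 12 (integer) → 96.
Difference: 96 − 46 = 50.

50.00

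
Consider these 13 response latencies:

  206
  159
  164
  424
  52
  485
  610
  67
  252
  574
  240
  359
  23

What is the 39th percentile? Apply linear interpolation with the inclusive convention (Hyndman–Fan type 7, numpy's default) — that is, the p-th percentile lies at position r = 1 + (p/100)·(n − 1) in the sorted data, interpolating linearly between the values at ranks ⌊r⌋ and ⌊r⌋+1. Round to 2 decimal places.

Sorted: 23, 52, 67, 159, 164, 206, 240, 252, 359, 424, 485, 574, 610.
n = 13.
r = 1 + (39/100)·(13 − 1) = 1 + 4.68 = 5.68.
Rank 5 is 164 and rank 6 is 206.
Interpolate: 164 + 0.68·(206 − 164) = 164 + 0.68·42 = 192.56.

192.56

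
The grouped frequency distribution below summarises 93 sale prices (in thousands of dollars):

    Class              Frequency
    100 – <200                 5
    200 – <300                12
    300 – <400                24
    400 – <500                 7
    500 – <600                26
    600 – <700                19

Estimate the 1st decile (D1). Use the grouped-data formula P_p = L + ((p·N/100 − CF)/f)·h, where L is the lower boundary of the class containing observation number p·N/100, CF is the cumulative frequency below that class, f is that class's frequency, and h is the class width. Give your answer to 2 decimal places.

N = 93; target position k = 10/100 · 93 = 9.3.
Cumulative frequencies: 5, 17, 41, 48, 74, 93.
Observation 9.3 falls in the class 200 – <300.
L = 200, CF = 5, f = 12, h = 100.
P10 = 200 + ((9.3 − 5)/12)·100 = 200 + 35.8333 = 235.833.

235.83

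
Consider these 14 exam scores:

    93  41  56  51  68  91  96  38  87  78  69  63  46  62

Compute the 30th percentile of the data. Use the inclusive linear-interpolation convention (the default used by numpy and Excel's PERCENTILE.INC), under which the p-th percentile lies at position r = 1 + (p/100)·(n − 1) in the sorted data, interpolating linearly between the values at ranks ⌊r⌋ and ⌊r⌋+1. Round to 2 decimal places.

Sorted: 38, 41, 46, 51, 56, 62, 63, 68, 69, 78, 87, 91, 93, 96.
n = 14.
r = 1 + (30/100)·(14 − 1) = 1 + 3.9 = 4.9.
Rank 4 is 51 and rank 5 is 56.
Interpolate: 51 + 0.9·(56 − 51) = 51 + 0.9·5 = 55.5.

55.50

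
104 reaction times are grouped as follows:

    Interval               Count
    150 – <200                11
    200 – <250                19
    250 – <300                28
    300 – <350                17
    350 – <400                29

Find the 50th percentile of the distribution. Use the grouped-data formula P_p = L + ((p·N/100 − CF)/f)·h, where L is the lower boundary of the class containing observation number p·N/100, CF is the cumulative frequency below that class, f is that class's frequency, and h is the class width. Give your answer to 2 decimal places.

289.29

N = 104; target position k = 50/100 · 104 = 52.
Cumulative frequencies: 11, 30, 58, 75, 104.
Observation 52 falls in the class 250 – <300.
L = 250, CF = 30, f = 28, h = 50.
P50 = 250 + ((52 − 30)/28)·50 = 250 + 39.2857 = 289.286.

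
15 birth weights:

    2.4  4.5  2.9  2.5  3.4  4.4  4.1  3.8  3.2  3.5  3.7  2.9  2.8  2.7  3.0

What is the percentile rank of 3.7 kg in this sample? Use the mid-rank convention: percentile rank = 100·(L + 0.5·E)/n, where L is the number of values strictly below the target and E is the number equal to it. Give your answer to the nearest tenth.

Sorted: 2.4, 2.5, 2.7, 2.8, 2.9, 2.9, 3.0, 3.2, 3.4, 3.5, 3.7, 3.8, 4.1, 4.4, 4.5.
Count below 3.7: L = 10; count equal: E = 1; n = 15.
Percentile rank = 100·(10 + 0.5·1)/15 = 100·10.5/15 = 70.

70.0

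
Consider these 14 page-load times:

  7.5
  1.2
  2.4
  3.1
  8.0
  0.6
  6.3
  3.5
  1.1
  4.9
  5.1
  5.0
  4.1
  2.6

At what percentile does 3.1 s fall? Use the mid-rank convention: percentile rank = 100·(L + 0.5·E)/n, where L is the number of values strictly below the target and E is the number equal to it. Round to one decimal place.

Sorted: 0.6, 1.1, 1.2, 2.4, 2.6, 3.1, 3.5, 4.1, 4.9, 5.0, 5.1, 6.3, 7.5, 8.0.
Count below 3.1: L = 5; count equal: E = 1; n = 14.
Percentile rank = 100·(5 + 0.5·1)/14 = 100·5.5/14 = 39.29.

39.3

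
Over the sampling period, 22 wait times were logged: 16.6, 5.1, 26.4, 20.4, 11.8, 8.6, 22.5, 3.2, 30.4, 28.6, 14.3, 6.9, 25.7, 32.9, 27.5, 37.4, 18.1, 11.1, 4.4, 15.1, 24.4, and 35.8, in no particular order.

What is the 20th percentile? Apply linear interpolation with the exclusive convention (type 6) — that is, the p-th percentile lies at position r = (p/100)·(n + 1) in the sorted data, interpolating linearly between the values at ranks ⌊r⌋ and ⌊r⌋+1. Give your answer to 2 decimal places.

7.92

Sorted: 3.2, 4.4, 5.1, 6.9, 8.6, 11.1, 11.8, 14.3, 15.1, 16.6, 18.1, 20.4, 22.5, 24.4, 25.7, 26.4, 27.5, 28.6, 30.4, 32.9, 35.8, 37.4.
n = 22.
r = (20/100)·(22 + 1) = 4.6.
Rank 4 is 6.9 and rank 5 is 8.6.
Interpolate: 6.9 + 0.6·(8.6 − 6.9) = 6.9 + 0.6·1.7 = 7.92.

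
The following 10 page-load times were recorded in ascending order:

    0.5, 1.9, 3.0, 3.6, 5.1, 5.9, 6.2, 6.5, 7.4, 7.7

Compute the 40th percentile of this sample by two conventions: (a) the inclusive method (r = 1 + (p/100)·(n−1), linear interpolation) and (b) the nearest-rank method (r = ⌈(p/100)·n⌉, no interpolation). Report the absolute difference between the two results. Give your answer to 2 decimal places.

n = 10.
(a) r = 4.6; between ranks 4 (3.6) and 5 (5.1): 4.5.
(b) the nearest-rank method: rank 4 → 3.6.
|4.5 − 3.6| = 0.9.

0.90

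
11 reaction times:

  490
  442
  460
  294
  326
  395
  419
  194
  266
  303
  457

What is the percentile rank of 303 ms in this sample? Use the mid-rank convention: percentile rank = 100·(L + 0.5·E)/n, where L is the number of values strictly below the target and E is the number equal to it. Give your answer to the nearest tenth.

Sorted: 194, 266, 294, 303, 326, 395, 419, 442, 457, 460, 490.
Count below 303: L = 3; count equal: E = 1; n = 11.
Percentile rank = 100·(3 + 0.5·1)/11 = 100·3.5/11 = 31.82.

31.8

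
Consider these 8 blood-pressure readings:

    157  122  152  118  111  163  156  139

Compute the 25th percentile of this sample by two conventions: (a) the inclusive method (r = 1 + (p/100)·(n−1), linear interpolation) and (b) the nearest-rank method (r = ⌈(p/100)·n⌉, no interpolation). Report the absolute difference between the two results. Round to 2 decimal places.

Sorted: 111, 118, 122, 139, 152, 156, 157, 163.
n = 8.
(a) r = 2.75; between ranks 2 (118) and 3 (122): 121.
(b) the nearest-rank method: rank 2 → 118.
|121 − 118| = 3.

3.00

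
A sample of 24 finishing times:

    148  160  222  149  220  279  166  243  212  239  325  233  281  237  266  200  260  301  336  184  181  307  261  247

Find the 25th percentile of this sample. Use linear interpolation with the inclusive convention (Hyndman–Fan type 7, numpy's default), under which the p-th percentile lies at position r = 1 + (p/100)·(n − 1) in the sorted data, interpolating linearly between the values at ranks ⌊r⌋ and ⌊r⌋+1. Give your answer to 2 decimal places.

196.00

Sorted: 148, 149, 160, 166, 181, 184, 200, 212, 220, 222, 233, 237, 239, 243, 247, 260, 261, 266, 279, 281, 301, 307, 325, 336.
n = 24.
r = 1 + (25/100)·(24 − 1) = 1 + 5.75 = 6.75.
Rank 6 is 184 and rank 7 is 200.
Interpolate: 184 + 0.75·(200 − 184) = 184 + 0.75·16 = 196.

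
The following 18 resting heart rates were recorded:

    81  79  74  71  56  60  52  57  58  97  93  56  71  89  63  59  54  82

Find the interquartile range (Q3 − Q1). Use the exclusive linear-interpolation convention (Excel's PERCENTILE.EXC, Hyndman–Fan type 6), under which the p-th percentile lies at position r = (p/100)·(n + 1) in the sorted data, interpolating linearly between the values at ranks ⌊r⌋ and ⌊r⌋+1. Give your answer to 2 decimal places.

Sorted: 52, 54, 56, 56, 57, 58, 59, 60, 63, 71, 71, 74, 79, 81, 82, 89, 93, 97.
n = 18.
P25: r = 4.75; ranks 4–5 are 56, 57; interpolating gives 56.75.
P75: r = 14.25; ranks 14–15 are 81, 82; interpolating gives 81.25.
Difference: 81.25 − 56.75 = 24.5.

24.50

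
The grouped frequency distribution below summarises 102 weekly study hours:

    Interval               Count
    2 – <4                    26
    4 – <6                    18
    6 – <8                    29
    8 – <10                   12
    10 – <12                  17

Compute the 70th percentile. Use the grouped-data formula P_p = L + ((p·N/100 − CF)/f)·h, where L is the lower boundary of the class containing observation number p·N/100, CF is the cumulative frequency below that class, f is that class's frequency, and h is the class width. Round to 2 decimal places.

N = 102; target position k = 70/100 · 102 = 71.4.
Cumulative frequencies: 26, 44, 73, 85, 102.
Observation 71.4 falls in the class 6 – <8.
L = 6, CF = 44, f = 29, h = 2.
P70 = 6 + ((71.4 − 44)/29)·2 = 6 + 1.88966 = 7.88966.

7.89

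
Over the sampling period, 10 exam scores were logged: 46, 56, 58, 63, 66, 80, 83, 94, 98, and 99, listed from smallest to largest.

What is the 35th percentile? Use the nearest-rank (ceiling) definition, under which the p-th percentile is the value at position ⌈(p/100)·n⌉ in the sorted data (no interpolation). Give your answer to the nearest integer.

n = 10.
Position = ⌈35/100 · 10⌉ = ⌈3.5⌉ = 4.
The value at rank 4 is 63.

63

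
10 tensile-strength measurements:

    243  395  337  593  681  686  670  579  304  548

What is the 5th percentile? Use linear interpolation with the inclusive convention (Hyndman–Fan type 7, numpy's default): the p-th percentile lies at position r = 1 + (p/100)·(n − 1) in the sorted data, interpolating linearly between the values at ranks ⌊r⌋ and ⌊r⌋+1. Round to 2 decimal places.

270.45

Sorted: 243, 304, 337, 395, 548, 579, 593, 670, 681, 686.
n = 10.
r = 1 + (5/100)·(10 − 1) = 1 + 0.45 = 1.45.
Rank 1 is 243 and rank 2 is 304.
Interpolate: 243 + 0.45·(304 − 243) = 243 + 0.45·61 = 270.45.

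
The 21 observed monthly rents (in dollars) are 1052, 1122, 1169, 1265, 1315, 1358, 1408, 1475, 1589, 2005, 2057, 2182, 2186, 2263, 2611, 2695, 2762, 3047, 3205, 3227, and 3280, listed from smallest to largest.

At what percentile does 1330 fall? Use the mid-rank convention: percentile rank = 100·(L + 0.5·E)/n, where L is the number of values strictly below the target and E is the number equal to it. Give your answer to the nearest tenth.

Count below 1330: L = 5; count equal: E = 0; n = 21.
Percentile rank = 100·(5 + 0.5·0)/21 = 100·5/21 = 23.81.

23.8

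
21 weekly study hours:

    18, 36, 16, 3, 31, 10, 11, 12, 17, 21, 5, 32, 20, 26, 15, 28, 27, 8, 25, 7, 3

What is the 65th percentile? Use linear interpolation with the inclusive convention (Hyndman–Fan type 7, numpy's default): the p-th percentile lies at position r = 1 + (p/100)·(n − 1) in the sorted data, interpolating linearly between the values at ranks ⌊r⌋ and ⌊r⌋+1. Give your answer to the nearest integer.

Sorted: 3, 3, 5, 7, 8, 10, 11, 12, 15, 16, 17, 18, 20, 21, 25, 26, 27, 28, 31, 32, 36.
n = 21.
r = 1 + (65/100)·(21 − 1) = 1 + 13 = 14.
r is an integer, so P65 is the value at rank 14: 21.

21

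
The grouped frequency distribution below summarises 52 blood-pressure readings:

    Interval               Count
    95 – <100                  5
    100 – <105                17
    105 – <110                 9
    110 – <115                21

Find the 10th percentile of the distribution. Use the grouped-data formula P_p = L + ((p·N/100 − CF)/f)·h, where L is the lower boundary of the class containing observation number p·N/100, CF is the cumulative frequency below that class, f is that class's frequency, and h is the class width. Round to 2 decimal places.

100.06

N = 52; target position k = 10/100 · 52 = 5.2.
Cumulative frequencies: 5, 22, 31, 52.
Observation 5.2 falls in the class 100 – <105.
L = 100, CF = 5, f = 17, h = 5.
P10 = 100 + ((5.2 − 5)/17)·5 = 100 + 0.0588235 = 100.059.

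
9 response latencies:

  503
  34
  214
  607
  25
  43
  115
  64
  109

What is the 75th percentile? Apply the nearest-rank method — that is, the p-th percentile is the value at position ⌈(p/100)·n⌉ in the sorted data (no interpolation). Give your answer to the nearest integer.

214

Sorted: 25, 34, 43, 64, 109, 115, 214, 503, 607.
n = 9.
Position = ⌈75/100 · 9⌉ = ⌈6.75⌉ = 7.
The value at rank 7 is 214.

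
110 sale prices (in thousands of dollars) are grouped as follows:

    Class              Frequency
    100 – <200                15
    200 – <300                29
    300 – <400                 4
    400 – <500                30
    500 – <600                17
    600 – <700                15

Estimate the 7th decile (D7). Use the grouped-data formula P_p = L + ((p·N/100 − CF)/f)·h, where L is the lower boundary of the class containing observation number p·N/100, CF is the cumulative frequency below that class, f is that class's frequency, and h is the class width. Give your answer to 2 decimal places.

496.67

N = 110; target position k = 70/100 · 110 = 77.
Cumulative frequencies: 15, 44, 48, 78, 95, 110.
Observation 77 falls in the class 400 – <500.
L = 400, CF = 48, f = 30, h = 100.
P70 = 400 + ((77 − 48)/30)·100 = 400 + 96.6667 = 496.667.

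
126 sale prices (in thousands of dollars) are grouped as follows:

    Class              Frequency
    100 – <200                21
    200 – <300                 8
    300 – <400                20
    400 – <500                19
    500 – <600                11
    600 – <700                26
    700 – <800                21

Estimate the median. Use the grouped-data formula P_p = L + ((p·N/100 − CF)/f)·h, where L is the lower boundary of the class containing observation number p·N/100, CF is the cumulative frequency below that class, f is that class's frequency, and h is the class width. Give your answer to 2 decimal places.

N = 126; target position k = 50/100 · 126 = 63.
Cumulative frequencies: 21, 29, 49, 68, 79, 105, 126.
Observation 63 falls in the class 400 – <500.
L = 400, CF = 49, f = 19, h = 100.
P50 = 400 + ((63 − 49)/19)·100 = 400 + 73.6842 = 473.684.

473.68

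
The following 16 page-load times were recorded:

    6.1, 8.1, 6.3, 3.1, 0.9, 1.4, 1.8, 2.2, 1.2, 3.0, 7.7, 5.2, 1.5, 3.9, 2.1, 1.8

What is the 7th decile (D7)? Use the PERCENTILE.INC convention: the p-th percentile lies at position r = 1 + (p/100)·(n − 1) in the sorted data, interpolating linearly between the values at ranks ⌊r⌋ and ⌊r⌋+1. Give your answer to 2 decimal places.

Sorted: 0.9, 1.2, 1.4, 1.5, 1.8, 1.8, 2.1, 2.2, 3.0, 3.1, 3.9, 5.2, 6.1, 6.3, 7.7, 8.1.
n = 16.
r = 1 + (70/100)·(16 − 1) = 1 + 10.5 = 11.5.
Rank 11 is 3.9 and rank 12 is 5.2.
Interpolate: 3.9 + 0.5·(5.2 − 3.9) = 3.9 + 0.5·1.3 = 4.55.

4.55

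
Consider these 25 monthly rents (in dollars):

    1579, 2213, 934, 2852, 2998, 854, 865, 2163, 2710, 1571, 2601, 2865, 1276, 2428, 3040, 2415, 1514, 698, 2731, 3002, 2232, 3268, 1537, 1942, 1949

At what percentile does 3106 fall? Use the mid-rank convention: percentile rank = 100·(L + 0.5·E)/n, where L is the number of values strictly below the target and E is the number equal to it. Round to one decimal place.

96.0

Sorted: 698, 854, 865, 934, 1276, 1514, 1537, 1571, 1579, 1942, 1949, 2163, 2213, 2232, 2415, 2428, 2601, 2710, 2731, 2852, 2865, 2998, 3002, 3040, 3268.
Count below 3106: L = 24; count equal: E = 0; n = 25.
Percentile rank = 100·(24 + 0.5·0)/25 = 100·24/25 = 96.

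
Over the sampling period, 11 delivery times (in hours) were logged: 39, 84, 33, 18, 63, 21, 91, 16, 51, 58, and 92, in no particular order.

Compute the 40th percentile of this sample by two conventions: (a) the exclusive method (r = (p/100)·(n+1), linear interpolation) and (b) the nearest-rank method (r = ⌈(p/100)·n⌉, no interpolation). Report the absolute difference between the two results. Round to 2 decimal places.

1.20

Sorted: 16, 18, 21, 33, 39, 51, 58, 63, 84, 91, 92.
n = 11.
(a) r = 4.8; between ranks 4 (33) and 5 (39): 37.8.
(b) the nearest-rank method: rank 5 → 39.
|37.8 − 39| = 1.2.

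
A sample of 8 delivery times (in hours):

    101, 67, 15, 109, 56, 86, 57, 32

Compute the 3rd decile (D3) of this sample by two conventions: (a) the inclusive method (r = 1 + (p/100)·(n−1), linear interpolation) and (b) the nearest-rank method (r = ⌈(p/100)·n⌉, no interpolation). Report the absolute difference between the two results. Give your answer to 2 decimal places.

0.10

Sorted: 15, 32, 56, 57, 67, 86, 101, 109.
n = 8.
(a) r = 3.1; between ranks 3 (56) and 4 (57): 56.1.
(b) the nearest-rank method: rank 3 → 56.
|56.1 − 56| = 0.1.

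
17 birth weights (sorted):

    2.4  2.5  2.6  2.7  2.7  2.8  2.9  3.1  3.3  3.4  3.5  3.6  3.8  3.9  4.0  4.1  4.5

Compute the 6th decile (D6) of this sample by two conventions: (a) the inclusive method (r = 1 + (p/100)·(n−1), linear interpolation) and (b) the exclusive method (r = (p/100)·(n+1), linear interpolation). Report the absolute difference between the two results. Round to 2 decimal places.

0.02

n = 17.
(a) r = 10.6; between ranks 10 (3.4) and 11 (3.5): 3.46.
(b) r = 10.8; between ranks 10 (3.4) and 11 (3.5): 3.48.
|3.46 − 3.48| = 0.02.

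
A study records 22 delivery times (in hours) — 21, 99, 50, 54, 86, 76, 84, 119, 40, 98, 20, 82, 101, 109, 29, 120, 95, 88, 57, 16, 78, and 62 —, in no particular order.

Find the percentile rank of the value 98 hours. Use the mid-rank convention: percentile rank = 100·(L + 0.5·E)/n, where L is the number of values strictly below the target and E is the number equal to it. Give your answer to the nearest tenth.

75.0

Sorted: 16, 20, 21, 29, 40, 50, 54, 57, 62, 76, 78, 82, 84, 86, 88, 95, 98, 99, 101, 109, 119, 120.
Count below 98: L = 16; count equal: E = 1; n = 22.
Percentile rank = 100·(16 + 0.5·1)/22 = 100·16.5/22 = 75.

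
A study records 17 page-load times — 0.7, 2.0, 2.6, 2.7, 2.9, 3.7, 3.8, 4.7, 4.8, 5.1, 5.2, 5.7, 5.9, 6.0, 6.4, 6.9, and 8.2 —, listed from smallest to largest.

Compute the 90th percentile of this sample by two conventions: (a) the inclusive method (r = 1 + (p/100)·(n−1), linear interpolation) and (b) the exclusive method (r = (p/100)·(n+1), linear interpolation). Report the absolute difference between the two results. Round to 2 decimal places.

0.56

n = 17.
(a) r = 15.4; between ranks 15 (6.4) and 16 (6.9): 6.6.
(b) r = 16.2; between ranks 16 (6.9) and 17 (8.2): 7.16.
|6.6 − 7.16| = 0.56.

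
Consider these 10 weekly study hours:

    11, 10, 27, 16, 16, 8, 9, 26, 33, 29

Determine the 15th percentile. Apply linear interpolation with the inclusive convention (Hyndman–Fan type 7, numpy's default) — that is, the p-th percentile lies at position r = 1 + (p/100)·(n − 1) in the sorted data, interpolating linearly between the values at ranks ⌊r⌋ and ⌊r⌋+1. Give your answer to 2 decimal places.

9.35

Sorted: 8, 9, 10, 11, 16, 16, 26, 27, 29, 33.
n = 10.
r = 1 + (15/100)·(10 − 1) = 1 + 1.35 = 2.35.
Rank 2 is 9 and rank 3 is 10.
Interpolate: 9 + 0.35·(10 − 9) = 9 + 0.35·1 = 9.35.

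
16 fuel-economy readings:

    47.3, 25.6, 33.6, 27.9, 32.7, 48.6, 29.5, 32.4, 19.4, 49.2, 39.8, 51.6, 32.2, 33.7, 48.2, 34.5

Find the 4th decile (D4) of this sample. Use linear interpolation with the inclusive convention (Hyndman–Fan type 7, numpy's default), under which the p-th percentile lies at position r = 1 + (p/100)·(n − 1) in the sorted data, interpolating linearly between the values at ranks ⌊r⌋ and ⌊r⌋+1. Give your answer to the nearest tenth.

32.7

Sorted: 19.4, 25.6, 27.9, 29.5, 32.2, 32.4, 32.7, 33.6, 33.7, 34.5, 39.8, 47.3, 48.2, 48.6, 49.2, 51.6.
n = 16.
r = 1 + (40/100)·(16 − 1) = 1 + 6 = 7.
r is an integer, so P40 is the value at rank 7: 32.7.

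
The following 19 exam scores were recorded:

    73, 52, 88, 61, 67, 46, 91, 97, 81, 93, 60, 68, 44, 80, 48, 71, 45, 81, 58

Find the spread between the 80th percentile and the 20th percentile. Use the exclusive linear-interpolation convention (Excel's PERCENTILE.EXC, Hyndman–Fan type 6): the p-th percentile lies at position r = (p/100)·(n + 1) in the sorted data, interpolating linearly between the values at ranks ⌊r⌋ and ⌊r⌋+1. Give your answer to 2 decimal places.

Sorted: 44, 45, 46, 48, 52, 58, 60, 61, 67, 68, 71, 73, 80, 81, 81, 88, 91, 93, 97.
n = 19.
P20: r = 4 (integer) → 48.
P80: r = 16 (integer) → 88.
Difference: 88 − 48 = 40.

40.00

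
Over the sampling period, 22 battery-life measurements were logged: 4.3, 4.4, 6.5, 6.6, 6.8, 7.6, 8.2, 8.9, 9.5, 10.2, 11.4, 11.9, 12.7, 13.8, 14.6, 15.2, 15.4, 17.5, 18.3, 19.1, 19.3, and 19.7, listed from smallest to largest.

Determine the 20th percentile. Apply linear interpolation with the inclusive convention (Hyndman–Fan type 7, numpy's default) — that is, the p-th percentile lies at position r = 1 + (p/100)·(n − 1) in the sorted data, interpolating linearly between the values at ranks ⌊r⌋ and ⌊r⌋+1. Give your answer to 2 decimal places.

6.96

n = 22.
r = 1 + (20/100)·(22 − 1) = 1 + 4.2 = 5.2.
Rank 5 is 6.8 and rank 6 is 7.6.
Interpolate: 6.8 + 0.2·(7.6 − 6.8) = 6.8 + 0.2·0.8 = 6.96.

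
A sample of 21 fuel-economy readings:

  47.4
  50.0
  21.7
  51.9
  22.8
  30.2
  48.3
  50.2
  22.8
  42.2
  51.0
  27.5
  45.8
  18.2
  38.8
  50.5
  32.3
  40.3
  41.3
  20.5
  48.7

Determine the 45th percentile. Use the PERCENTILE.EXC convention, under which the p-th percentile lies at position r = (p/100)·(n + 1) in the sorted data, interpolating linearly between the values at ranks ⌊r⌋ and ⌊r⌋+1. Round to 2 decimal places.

40.15

Sorted: 18.2, 20.5, 21.7, 22.8, 22.8, 27.5, 30.2, 32.3, 38.8, 40.3, 41.3, 42.2, 45.8, 47.4, 48.3, 48.7, 50.0, 50.2, 50.5, 51.0, 51.9.
n = 21.
r = (45/100)·(21 + 1) = 9.9.
Rank 9 is 38.8 and rank 10 is 40.3.
Interpolate: 38.8 + 0.9·(40.3 − 38.8) = 38.8 + 0.9·1.5 = 40.15.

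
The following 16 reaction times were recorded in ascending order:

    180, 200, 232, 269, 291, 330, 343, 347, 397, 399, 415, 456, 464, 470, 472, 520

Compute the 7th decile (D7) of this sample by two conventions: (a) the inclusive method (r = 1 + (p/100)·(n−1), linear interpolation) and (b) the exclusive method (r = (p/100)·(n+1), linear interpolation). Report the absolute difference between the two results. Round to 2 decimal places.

16.40

n = 16.
(a) r = 11.5; between ranks 11 (415) and 12 (456): 435.5.
(b) r = 11.9; between ranks 11 (415) and 12 (456): 451.9.
|435.5 − 451.9| = 16.4.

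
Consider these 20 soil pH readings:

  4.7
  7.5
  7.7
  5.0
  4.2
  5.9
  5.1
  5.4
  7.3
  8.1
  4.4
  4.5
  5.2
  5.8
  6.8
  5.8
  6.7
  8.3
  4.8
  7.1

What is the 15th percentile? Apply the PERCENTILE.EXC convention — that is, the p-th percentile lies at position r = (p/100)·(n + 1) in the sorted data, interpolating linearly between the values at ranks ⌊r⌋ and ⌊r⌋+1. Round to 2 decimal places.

Sorted: 4.2, 4.4, 4.5, 4.7, 4.8, 5.0, 5.1, 5.2, 5.4, 5.8, 5.8, 5.9, 6.7, 6.8, 7.1, 7.3, 7.5, 7.7, 8.1, 8.3.
n = 20.
r = (15/100)·(20 + 1) = 3.15.
Rank 3 is 4.5 and rank 4 is 4.7.
Interpolate: 4.5 + 0.15·(4.7 − 4.5) = 4.5 + 0.15·0.2 = 4.53.

4.53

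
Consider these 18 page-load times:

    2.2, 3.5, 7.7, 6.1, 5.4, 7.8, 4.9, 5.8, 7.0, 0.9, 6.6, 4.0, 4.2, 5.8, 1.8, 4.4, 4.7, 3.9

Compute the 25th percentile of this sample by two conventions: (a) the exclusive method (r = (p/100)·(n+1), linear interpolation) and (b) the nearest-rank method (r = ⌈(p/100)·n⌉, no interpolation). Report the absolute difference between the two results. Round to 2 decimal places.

Sorted: 0.9, 1.8, 2.2, 3.5, 3.9, 4.0, 4.2, 4.4, 4.7, 4.9, 5.4, 5.8, 5.8, 6.1, 6.6, 7.0, 7.7, 7.8.
n = 18.
(a) r = 4.75; between ranks 4 (3.5) and 5 (3.9): 3.8.
(b) the nearest-rank method: rank 5 → 3.9.
|3.8 − 3.9| = 0.1.

0.10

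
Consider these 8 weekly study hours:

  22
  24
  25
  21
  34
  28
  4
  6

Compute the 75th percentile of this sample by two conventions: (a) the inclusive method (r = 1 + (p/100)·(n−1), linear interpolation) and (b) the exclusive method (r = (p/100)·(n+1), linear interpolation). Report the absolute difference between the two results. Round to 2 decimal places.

1.50

Sorted: 4, 6, 21, 22, 24, 25, 28, 34.
n = 8.
(a) r = 6.25; between ranks 6 (25) and 7 (28): 25.75.
(b) r = 6.75; between ranks 6 (25) and 7 (28): 27.25.
|25.75 − 27.25| = 1.5.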